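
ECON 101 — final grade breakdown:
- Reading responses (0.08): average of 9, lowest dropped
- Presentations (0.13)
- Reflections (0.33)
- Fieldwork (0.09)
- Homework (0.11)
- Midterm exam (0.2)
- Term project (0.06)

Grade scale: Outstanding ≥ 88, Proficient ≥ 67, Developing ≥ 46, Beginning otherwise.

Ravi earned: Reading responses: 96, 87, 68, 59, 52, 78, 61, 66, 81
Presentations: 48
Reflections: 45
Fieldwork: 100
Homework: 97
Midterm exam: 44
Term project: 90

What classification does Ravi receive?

Reading responses: drop 52 → average of remaining 8 = 596/8 = 74.5
Weighted total:
  Reading responses 74.5 × 0.08 = 5.96
  Presentations 48 × 0.13 = 6.24
  Reflections 45 × 0.33 = 14.85
  Fieldwork 100 × 0.09 = 9
  Homework 97 × 0.11 = 10.67
  Midterm exam 44 × 0.2 = 8.8
  Term project 90 × 0.06 = 5.4
Sum = 60.92
60.92 is ≥ 46 and < 67 → Developing

Developing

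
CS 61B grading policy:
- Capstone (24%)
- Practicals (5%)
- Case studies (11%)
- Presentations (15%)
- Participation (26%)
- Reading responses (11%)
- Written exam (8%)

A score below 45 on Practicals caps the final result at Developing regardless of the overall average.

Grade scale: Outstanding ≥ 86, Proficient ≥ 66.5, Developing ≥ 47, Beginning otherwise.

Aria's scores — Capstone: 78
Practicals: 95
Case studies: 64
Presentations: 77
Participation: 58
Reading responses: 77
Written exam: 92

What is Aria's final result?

Proficient

Practicals score 95 ≥ 45: minimum met.
Weighted total:
  Capstone 78 × 0.24 = 18.72
  Practicals 95 × 0.05 = 4.75
  Case studies 64 × 0.11 = 7.04
  Presentations 77 × 0.15 = 11.55
  Participation 58 × 0.26 = 15.08
  Reading responses 77 × 0.11 = 8.47
  Written exam 92 × 0.08 = 7.36
Sum = 72.97
72.97 is ≥ 66.5 and < 86 → Proficient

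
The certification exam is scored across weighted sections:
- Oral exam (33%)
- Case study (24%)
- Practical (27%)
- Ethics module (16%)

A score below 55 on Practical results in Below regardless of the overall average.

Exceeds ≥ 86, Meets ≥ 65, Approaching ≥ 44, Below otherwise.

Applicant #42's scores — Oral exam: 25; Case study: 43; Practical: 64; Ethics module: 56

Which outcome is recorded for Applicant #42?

Approaching

Practical score 64 ≥ 55: minimum met.
Weighted total:
  Oral exam 25 × 0.33 = 8.25
  Case study 43 × 0.24 = 10.32
  Practical 64 × 0.27 = 17.28
  Ethics module 56 × 0.16 = 8.96
Sum = 44.81
44.81 is ≥ 44 and < 65 → Approaching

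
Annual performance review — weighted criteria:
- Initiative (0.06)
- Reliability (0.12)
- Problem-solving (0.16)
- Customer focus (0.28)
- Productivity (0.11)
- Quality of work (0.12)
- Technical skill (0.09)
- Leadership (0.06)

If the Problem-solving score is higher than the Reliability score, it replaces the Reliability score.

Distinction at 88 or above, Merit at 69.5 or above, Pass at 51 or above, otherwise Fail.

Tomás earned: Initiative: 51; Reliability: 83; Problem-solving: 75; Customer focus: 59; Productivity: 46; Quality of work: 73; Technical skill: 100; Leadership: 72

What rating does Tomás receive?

Pass

Problem-solving (75) ≤ Reliability (83), so Reliability stays at 83.
Weighted total:
  Initiative 51 × 0.06 = 3.06
  Reliability 83 × 0.12 = 9.96
  Problem-solving 75 × 0.16 = 12
  Customer focus 59 × 0.28 = 16.52
  Productivity 46 × 0.11 = 5.06
  Quality of work 73 × 0.12 = 8.76
  Technical skill 100 × 0.09 = 9
  Leadership 72 × 0.06 = 4.32
Sum = 68.68
68.68 is ≥ 51 and < 69.5 → Pass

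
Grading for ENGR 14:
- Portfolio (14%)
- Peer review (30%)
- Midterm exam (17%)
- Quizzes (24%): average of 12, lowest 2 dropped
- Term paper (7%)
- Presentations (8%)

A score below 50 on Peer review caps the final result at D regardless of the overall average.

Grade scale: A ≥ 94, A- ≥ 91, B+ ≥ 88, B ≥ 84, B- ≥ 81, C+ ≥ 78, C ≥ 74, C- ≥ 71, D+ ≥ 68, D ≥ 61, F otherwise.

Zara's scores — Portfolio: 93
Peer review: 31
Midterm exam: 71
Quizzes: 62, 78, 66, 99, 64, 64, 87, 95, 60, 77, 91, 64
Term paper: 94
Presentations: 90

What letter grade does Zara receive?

D

Quizzes: drop 60, 62 → average of remaining 10 = 785/10 = 78.5
Peer review score 31 < 50: minimum not met.
Weighted total:
  Portfolio 93 × 0.14 = 13.02
  Peer review 31 × 0.3 = 9.3
  Midterm exam 71 × 0.17 = 12.07
  Quizzes 78.5 × 0.24 = 18.84
  Term paper 94 × 0.07 = 6.58
  Presentations 90 × 0.08 = 7.2
Sum = 67.01
67.01 would be D; cap at D applies → D.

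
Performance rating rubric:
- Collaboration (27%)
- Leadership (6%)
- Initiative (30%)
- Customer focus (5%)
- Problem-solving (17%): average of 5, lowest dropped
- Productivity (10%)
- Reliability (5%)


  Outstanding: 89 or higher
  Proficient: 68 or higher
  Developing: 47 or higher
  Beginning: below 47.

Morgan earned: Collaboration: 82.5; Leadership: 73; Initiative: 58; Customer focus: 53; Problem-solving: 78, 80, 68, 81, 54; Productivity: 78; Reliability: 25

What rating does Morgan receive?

Problem-solving: drop 54 → average of remaining 4 = 307/4 = 76.75
Weighted total:
  Collaboration 82.5 × 0.27 = 22.275
  Leadership 73 × 0.06 = 4.38
  Initiative 58 × 0.3 = 17.4
  Customer focus 53 × 0.05 = 2.65
  Problem-solving 76.75 × 0.17 = 13.0475
  Productivity 78 × 0.1 = 7.8
  Reliability 25 × 0.05 = 1.25
Sum = 68.8025
68.8025 is ≥ 68 and < 89 → Proficient

Proficient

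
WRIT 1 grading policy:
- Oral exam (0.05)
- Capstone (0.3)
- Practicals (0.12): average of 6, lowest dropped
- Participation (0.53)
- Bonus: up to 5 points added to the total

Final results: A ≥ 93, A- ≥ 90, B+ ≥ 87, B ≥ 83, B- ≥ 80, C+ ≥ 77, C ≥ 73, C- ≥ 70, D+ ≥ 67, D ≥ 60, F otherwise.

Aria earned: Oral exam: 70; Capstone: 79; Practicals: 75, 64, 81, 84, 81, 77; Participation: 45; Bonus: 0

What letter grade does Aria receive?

Practicals: drop 64 → average of remaining 5 = 398/5 = 79.6
Weighted total:
  Oral exam 70 × 0.05 = 3.5
  Capstone 79 × 0.3 = 23.7
  Practicals 79.6 × 0.12 = 9.552
  Participation 45 × 0.53 = 23.85
Sum = 60.602
Bonus: 60.602 + 0 = 60.602
60.602 is ≥ 60 and < 67 → D

D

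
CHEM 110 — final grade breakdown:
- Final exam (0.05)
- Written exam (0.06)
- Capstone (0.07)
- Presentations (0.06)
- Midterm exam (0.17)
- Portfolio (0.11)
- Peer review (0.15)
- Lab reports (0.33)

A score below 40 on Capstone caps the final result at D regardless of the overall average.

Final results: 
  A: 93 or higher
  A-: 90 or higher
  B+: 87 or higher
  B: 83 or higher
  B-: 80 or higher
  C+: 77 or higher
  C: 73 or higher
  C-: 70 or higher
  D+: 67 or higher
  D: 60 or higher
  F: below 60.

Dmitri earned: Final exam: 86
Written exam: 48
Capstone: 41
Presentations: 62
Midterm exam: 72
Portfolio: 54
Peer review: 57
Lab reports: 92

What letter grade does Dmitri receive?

C-

Capstone score 41 ≥ 40: minimum met.
Weighted total:
  Final exam 86 × 0.05 = 4.3
  Written exam 48 × 0.06 = 2.88
  Capstone 41 × 0.07 = 2.87
  Presentations 62 × 0.06 = 3.72
  Midterm exam 72 × 0.17 = 12.24
  Portfolio 54 × 0.11 = 5.94
  Peer review 57 × 0.15 = 8.55
  Lab reports 92 × 0.33 = 30.36
Sum = 70.86
70.86 is ≥ 70 and < 73 → C-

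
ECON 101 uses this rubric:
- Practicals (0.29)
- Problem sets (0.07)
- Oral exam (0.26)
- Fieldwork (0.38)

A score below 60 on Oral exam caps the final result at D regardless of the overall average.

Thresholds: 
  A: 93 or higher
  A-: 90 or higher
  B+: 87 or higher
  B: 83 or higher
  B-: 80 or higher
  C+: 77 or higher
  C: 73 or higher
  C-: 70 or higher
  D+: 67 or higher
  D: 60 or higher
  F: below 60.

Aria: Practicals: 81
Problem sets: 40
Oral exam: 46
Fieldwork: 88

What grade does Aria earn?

Oral exam score 46 < 60: minimum not met.
Weighted total:
  Practicals 81 × 0.29 = 23.49
  Problem sets 40 × 0.07 = 2.8
  Oral exam 46 × 0.26 = 11.96
  Fieldwork 88 × 0.38 = 33.44
Sum = 71.69
71.69 would be C-; cap at D applies → D.

D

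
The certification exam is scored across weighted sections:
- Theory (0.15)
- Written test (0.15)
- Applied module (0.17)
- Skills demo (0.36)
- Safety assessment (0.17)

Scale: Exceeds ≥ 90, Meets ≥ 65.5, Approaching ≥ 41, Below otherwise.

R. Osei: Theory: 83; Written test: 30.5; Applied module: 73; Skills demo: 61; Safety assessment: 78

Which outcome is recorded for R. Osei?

Weighted total:
  Theory 83 × 0.15 = 12.45
  Written test 30.5 × 0.15 = 4.575
  Applied module 73 × 0.17 = 12.41
  Skills demo 61 × 0.36 = 21.96
  Safety assessment 78 × 0.17 = 13.26
Sum = 64.655
64.655 is ≥ 41 and < 65.5 → Approaching

Approaching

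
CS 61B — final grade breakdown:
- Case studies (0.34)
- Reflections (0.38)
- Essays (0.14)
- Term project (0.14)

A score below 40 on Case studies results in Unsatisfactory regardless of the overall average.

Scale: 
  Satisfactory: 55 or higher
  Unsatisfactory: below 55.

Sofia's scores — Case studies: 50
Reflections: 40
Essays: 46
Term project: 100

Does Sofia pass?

Case studies score 50 ≥ 40: minimum met.
Weighted total:
  Case studies 50 × 0.34 = 17
  Reflections 40 × 0.38 = 15.2
  Essays 46 × 0.14 = 6.44
  Term project 100 × 0.14 = 14
Sum = 52.64
52.64 < 55 → Unsatisfactory

Unsatisfactory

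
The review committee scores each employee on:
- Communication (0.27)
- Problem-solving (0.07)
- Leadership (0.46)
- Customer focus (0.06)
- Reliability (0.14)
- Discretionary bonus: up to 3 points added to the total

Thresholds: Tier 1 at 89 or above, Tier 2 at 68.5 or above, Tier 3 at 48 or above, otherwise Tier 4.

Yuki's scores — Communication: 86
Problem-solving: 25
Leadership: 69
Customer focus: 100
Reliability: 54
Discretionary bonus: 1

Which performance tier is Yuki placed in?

Weighted total:
  Communication 86 × 0.27 = 23.22
  Problem-solving 25 × 0.07 = 1.75
  Leadership 69 × 0.46 = 31.74
  Customer focus 100 × 0.06 = 6
  Reliability 54 × 0.14 = 7.56
Sum = 70.27
Discretionary bonus: 70.27 + 1 = 71.27
71.27 is ≥ 68.5 and < 89 → Tier 2

Tier 2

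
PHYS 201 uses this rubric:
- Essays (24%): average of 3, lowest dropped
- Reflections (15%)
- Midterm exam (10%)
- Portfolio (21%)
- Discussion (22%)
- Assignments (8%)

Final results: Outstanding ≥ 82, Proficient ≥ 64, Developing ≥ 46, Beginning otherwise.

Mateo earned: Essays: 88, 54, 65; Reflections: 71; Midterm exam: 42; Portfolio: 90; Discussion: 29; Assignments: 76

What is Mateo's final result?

Proficient

Essays: drop 54 → average of remaining 2 = 153/2 = 76.5
Weighted total:
  Essays 76.5 × 0.24 = 18.36
  Reflections 71 × 0.15 = 10.65
  Midterm exam 42 × 0.1 = 4.2
  Portfolio 90 × 0.21 = 18.9
  Discussion 29 × 0.22 = 6.38
  Assignments 76 × 0.08 = 6.08
Sum = 64.57
64.57 is ≥ 64 and < 82 → Proficient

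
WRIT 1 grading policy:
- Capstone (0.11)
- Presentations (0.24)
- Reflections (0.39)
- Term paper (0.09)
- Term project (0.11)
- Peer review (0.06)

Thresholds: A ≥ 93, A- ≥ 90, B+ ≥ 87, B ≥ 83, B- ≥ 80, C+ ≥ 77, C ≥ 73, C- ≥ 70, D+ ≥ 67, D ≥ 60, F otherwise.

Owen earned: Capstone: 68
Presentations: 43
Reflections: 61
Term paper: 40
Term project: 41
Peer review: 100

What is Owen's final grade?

F

Weighted total:
  Capstone 68 × 0.11 = 7.48
  Presentations 43 × 0.24 = 10.32
  Reflections 61 × 0.39 = 23.79
  Term paper 40 × 0.09 = 3.6
  Term project 41 × 0.11 = 4.51
  Peer review 100 × 0.06 = 6
Sum = 55.7
55.7 < 60 → F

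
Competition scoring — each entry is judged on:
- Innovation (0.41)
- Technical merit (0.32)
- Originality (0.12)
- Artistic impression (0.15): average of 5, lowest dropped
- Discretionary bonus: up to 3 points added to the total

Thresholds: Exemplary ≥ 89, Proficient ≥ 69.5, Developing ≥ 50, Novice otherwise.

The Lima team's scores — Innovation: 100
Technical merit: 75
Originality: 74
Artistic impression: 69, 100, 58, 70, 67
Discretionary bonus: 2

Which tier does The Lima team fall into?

Artistic impression: drop 58 → average of remaining 4 = 306/4 = 76.5
Weighted total:
  Innovation 100 × 0.41 = 41
  Technical merit 75 × 0.32 = 24
  Originality 74 × 0.12 = 8.88
  Artistic impression 76.5 × 0.15 = 11.475
Sum = 85.355
Discretionary bonus: 85.355 + 2 = 87.355
87.355 is ≥ 69.5 and < 89 → Proficient

Proficient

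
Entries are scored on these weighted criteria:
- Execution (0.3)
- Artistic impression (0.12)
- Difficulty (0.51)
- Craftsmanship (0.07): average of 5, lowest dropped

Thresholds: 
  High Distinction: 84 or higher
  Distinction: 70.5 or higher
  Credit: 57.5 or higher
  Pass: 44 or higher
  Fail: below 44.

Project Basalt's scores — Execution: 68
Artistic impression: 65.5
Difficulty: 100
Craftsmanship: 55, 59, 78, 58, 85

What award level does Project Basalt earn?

Craftsmanship: drop 55 → average of remaining 4 = 280/4 = 70
Weighted total:
  Execution 68 × 0.3 = 20.4
  Artistic impression 65.5 × 0.12 = 7.86
  Difficulty 100 × 0.51 = 51
  Craftsmanship 70 × 0.07 = 4.9
Sum = 84.16
84.16 ≥ 84 → High Distinction

High Distinction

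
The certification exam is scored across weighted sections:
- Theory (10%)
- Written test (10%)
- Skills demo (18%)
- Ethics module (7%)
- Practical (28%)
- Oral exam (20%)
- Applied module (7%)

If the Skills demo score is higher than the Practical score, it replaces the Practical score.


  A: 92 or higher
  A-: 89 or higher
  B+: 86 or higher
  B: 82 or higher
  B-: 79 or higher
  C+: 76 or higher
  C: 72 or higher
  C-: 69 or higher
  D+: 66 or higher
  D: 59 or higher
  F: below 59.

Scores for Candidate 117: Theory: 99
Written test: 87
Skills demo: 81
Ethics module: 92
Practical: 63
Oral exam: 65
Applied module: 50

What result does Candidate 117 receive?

Skills demo (81) > Practical (63), so Practical counts as 81.
Weighted total:
  Theory 99 × 0.1 = 9.9
  Written test 87 × 0.1 = 8.7
  Skills demo 81 × 0.18 = 14.58
  Ethics module 92 × 0.07 = 6.44
  Practical 81 × 0.28 = 22.68
  Oral exam 65 × 0.2 = 13
  Applied module 50 × 0.07 = 3.5
Sum = 78.8
78.8 is ≥ 76 and < 79 → C+

C+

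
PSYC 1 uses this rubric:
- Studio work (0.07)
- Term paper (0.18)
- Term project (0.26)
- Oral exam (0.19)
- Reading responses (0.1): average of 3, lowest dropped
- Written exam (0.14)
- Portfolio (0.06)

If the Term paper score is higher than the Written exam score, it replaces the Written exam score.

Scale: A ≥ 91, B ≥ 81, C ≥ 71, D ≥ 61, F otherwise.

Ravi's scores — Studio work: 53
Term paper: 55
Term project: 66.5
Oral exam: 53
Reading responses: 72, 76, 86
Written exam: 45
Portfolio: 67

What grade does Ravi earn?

F

Reading responses: drop 72 → average of remaining 2 = 162/2 = 81
Term paper (55) > Written exam (45), so Written exam counts as 55.
Weighted total:
  Studio work 53 × 0.07 = 3.71
  Term paper 55 × 0.18 = 9.9
  Term project 66.5 × 0.26 = 17.29
  Oral exam 53 × 0.19 = 10.07
  Reading responses 81 × 0.1 = 8.1
  Written exam 55 × 0.14 = 7.7
  Portfolio 67 × 0.06 = 4.02
Sum = 60.79
60.79 < 61 → F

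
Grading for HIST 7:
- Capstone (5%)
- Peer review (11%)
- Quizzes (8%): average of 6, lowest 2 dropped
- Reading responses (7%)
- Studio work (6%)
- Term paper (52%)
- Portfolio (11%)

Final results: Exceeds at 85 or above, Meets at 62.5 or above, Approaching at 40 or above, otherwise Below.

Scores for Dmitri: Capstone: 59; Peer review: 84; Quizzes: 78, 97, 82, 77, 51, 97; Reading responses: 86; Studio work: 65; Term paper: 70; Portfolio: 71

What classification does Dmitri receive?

Quizzes: drop 51, 77 → average of remaining 4 = 354/4 = 88.5
Weighted total:
  Capstone 59 × 0.05 = 2.95
  Peer review 84 × 0.11 = 9.24
  Quizzes 88.5 × 0.08 = 7.08
  Reading responses 86 × 0.07 = 6.02
  Studio work 65 × 0.06 = 3.9
  Term paper 70 × 0.52 = 36.4
  Portfolio 71 × 0.11 = 7.81
Sum = 73.4
73.4 is ≥ 62.5 and < 85 → Meets

Meets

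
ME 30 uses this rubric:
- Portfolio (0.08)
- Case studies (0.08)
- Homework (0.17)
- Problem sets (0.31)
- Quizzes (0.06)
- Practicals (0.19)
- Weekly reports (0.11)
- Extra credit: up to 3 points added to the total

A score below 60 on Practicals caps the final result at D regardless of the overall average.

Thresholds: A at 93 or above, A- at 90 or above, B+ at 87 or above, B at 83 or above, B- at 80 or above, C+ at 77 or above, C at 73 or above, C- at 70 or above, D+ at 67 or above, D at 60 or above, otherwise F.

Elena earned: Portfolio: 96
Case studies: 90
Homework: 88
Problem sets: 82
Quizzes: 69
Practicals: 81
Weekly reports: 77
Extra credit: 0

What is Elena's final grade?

Practicals score 81 ≥ 60: minimum met.
Weighted total:
  Portfolio 96 × 0.08 = 7.68
  Case studies 90 × 0.08 = 7.2
  Homework 88 × 0.17 = 14.96
  Problem sets 82 × 0.31 = 25.42
  Quizzes 69 × 0.06 = 4.14
  Practicals 81 × 0.19 = 15.39
  Weekly reports 77 × 0.11 = 8.47
Sum = 83.26
Extra credit: 83.26 + 0 = 83.26
83.26 is ≥ 83 and < 87 → B

B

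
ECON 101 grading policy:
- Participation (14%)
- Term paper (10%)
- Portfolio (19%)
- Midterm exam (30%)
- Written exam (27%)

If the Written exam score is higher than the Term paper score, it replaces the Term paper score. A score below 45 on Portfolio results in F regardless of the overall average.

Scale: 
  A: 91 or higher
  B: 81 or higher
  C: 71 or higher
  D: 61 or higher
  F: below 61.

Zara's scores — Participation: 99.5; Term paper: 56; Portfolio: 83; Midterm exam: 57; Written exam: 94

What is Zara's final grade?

B

Written exam (94) > Term paper (56), so Term paper counts as 94.
Portfolio score 83 ≥ 45: minimum met.
Weighted total:
  Participation 99.5 × 0.14 = 13.93
  Term paper 94 × 0.1 = 9.4
  Portfolio 83 × 0.19 = 15.77
  Midterm exam 57 × 0.3 = 17.1
  Written exam 94 × 0.27 = 25.38
Sum = 81.58
81.58 is ≥ 81 and < 91 → B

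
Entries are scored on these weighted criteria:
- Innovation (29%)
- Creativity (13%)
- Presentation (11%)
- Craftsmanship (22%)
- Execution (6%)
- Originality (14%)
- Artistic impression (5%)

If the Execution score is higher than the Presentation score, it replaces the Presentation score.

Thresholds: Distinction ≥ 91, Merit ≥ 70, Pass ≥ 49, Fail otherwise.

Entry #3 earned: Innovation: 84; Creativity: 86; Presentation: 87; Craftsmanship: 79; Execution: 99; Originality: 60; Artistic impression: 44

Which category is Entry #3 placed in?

Merit

Execution (99) > Presentation (87), so Presentation counts as 99.
Weighted total:
  Innovation 84 × 0.29 = 24.36
  Creativity 86 × 0.13 = 11.18
  Presentation 99 × 0.11 = 10.89
  Craftsmanship 79 × 0.22 = 17.38
  Execution 99 × 0.06 = 5.94
  Originality 60 × 0.14 = 8.4
  Artistic impression 44 × 0.05 = 2.2
Sum = 80.35
80.35 is ≥ 70 and < 91 → Merit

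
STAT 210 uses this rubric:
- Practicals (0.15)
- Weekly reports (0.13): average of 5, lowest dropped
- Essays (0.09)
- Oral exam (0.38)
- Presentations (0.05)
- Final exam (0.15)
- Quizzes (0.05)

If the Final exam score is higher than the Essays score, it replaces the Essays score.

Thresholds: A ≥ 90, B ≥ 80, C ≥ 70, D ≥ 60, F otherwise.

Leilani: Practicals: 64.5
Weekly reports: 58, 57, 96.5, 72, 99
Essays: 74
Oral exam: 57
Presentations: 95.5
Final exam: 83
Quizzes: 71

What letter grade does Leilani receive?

Weekly reports: drop 57 → average of remaining 4 = 325.5/4 = 81.375
Final exam (83) > Essays (74), so Essays counts as 83.
Weighted total:
  Practicals 64.5 × 0.15 = 9.675
  Weekly reports 81.375 × 0.13 = 10.57875
  Essays 83 × 0.09 = 7.47
  Oral exam 57 × 0.38 = 21.66
  Presentations 95.5 × 0.05 = 4.775
  Final exam 83 × 0.15 = 12.45
  Quizzes 71 × 0.05 = 3.55
Sum = 70.15875
70.15875 is ≥ 70 and < 80 → C

C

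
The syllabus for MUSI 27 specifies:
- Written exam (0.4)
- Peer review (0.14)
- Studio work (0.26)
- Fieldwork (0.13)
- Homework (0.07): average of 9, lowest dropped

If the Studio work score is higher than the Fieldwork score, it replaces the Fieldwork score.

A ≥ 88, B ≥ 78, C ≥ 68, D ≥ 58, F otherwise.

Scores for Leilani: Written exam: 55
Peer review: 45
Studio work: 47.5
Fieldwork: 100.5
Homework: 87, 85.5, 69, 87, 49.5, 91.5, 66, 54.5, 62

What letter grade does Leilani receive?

D

Homework: drop 49.5 → average of remaining 8 = 602.5/8 = 75.3125
Studio work (47.5) ≤ Fieldwork (100.5), so Fieldwork stays at 100.5.
Weighted total:
  Written exam 55 × 0.4 = 22
  Peer review 45 × 0.14 = 6.3
  Studio work 47.5 × 0.26 = 12.35
  Fieldwork 100.5 × 0.13 = 13.065
  Homework 75.3125 × 0.07 = 5.271875
Sum = 58.986875
58.986875 is ≥ 58 and < 68 → D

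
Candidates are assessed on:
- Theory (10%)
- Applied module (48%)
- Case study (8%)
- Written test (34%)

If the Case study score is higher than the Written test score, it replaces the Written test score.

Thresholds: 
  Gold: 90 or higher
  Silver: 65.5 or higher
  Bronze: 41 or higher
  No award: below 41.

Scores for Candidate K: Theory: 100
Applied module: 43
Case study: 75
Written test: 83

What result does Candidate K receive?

Bronze

Case study (75) ≤ Written test (83), so Written test stays at 83.
Weighted total:
  Theory 100 × 0.1 = 10
  Applied module 43 × 0.48 = 20.64
  Case study 75 × 0.08 = 6
  Written test 83 × 0.34 = 28.22
Sum = 64.86
64.86 is ≥ 41 and < 65.5 → Bronze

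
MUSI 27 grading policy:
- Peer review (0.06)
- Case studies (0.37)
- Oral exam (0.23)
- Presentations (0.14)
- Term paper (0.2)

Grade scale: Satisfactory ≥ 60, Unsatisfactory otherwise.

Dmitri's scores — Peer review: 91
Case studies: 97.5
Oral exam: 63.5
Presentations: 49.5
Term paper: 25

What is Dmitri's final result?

Satisfactory

Weighted total:
  Peer review 91 × 0.06 = 5.46
  Case studies 97.5 × 0.37 = 36.075
  Oral exam 63.5 × 0.23 = 14.605
  Presentations 49.5 × 0.14 = 6.93
  Term paper 25 × 0.2 = 5
Sum = 68.07
68.07 ≥ 60 → Satisfactory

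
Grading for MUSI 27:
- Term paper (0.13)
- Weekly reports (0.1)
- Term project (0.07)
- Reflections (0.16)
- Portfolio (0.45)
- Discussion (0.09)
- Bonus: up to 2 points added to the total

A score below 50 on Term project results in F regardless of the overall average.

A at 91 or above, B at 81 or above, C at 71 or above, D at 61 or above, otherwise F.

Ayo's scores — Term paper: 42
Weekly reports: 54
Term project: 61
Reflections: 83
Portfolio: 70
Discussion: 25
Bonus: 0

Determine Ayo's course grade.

Term project score 61 ≥ 50: minimum met.
Weighted total:
  Term paper 42 × 0.13 = 5.46
  Weekly reports 54 × 0.1 = 5.4
  Term project 61 × 0.07 = 4.27
  Reflections 83 × 0.16 = 13.28
  Portfolio 70 × 0.45 = 31.5
  Discussion 25 × 0.09 = 2.25
Sum = 62.16
Bonus: 62.16 + 0 = 62.16
62.16 is ≥ 61 and < 71 → D

D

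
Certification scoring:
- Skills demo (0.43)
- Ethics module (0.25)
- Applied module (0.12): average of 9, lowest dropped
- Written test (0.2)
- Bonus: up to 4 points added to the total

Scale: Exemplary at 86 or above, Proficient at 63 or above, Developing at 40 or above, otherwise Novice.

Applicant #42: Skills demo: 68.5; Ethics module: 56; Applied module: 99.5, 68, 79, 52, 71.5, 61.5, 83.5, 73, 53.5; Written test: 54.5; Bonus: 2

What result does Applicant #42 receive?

Proficient

Applied module: drop 52 → average of remaining 8 = 589.5/8 = 73.6875
Weighted total:
  Skills demo 68.5 × 0.43 = 29.455
  Ethics module 56 × 0.25 = 14
  Applied module 73.6875 × 0.12 = 8.8425
  Written test 54.5 × 0.2 = 10.9
Sum = 63.1975
Bonus: 63.1975 + 2 = 65.1975
65.1975 is ≥ 63 and < 86 → Proficient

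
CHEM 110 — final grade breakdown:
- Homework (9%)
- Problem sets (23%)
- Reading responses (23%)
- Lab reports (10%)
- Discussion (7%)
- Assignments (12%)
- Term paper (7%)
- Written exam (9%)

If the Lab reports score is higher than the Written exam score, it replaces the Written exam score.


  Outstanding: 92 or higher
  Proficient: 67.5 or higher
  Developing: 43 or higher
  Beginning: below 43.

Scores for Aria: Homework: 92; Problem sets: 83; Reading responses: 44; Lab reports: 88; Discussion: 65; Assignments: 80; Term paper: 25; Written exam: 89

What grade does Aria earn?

Lab reports (88) ≤ Written exam (89), so Written exam stays at 89.
Weighted total:
  Homework 92 × 0.09 = 8.28
  Problem sets 83 × 0.23 = 19.09
  Reading responses 44 × 0.23 = 10.12
  Lab reports 88 × 0.1 = 8.8
  Discussion 65 × 0.07 = 4.55
  Assignments 80 × 0.12 = 9.6
  Term paper 25 × 0.07 = 1.75
  Written exam 89 × 0.09 = 8.01
Sum = 70.2
70.2 is ≥ 67.5 and < 92 → Proficient

Proficient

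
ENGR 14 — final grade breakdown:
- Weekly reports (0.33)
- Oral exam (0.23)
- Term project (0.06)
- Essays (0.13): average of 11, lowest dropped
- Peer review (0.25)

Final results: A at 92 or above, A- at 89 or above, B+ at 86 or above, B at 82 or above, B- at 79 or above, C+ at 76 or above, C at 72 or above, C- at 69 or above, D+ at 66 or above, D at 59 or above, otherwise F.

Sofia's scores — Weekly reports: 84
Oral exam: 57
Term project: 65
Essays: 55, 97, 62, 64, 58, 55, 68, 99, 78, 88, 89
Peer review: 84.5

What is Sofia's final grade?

Essays: drop 55 → average of remaining 10 = 758/10 = 75.8
Weighted total:
  Weekly reports 84 × 0.33 = 27.72
  Oral exam 57 × 0.23 = 13.11
  Term project 65 × 0.06 = 3.9
  Essays 75.8 × 0.13 = 9.854
  Peer review 84.5 × 0.25 = 21.125
Sum = 75.709
75.709 is ≥ 72 and < 76 → C

C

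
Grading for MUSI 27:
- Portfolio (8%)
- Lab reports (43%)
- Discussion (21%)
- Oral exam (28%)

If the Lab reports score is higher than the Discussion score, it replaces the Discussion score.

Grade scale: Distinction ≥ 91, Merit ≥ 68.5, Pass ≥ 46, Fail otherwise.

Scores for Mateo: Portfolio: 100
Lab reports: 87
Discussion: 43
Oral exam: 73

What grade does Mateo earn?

Lab reports (87) > Discussion (43), so Discussion counts as 87.
Weighted total:
  Portfolio 100 × 0.08 = 8
  Lab reports 87 × 0.43 = 37.41
  Discussion 87 × 0.21 = 18.27
  Oral exam 73 × 0.28 = 20.44
Sum = 84.12
84.12 is ≥ 68.5 and < 91 → Merit

Merit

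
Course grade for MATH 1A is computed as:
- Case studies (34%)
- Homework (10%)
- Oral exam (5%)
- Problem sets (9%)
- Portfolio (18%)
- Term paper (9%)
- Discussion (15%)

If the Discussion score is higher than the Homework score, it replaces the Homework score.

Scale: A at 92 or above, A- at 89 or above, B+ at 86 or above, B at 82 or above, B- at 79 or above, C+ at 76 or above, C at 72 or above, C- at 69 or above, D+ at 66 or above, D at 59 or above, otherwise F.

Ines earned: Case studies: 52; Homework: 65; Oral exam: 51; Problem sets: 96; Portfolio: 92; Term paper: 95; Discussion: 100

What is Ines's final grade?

C+

Discussion (100) > Homework (65), so Homework counts as 100.
Weighted total:
  Case studies 52 × 0.34 = 17.68
  Homework 100 × 0.1 = 10
  Oral exam 51 × 0.05 = 2.55
  Problem sets 96 × 0.09 = 8.64
  Portfolio 92 × 0.18 = 16.56
  Term paper 95 × 0.09 = 8.55
  Discussion 100 × 0.15 = 15
Sum = 78.98
78.98 is ≥ 76 and < 79 → C+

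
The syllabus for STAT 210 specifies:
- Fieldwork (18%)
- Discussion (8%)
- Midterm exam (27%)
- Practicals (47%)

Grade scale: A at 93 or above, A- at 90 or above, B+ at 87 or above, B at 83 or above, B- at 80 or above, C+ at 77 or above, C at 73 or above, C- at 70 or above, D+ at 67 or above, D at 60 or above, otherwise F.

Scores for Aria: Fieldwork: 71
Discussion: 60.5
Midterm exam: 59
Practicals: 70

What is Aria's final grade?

D

Weighted total:
  Fieldwork 71 × 0.18 = 12.78
  Discussion 60.5 × 0.08 = 4.84
  Midterm exam 59 × 0.27 = 15.93
  Practicals 70 × 0.47 = 32.9
Sum = 66.45
66.45 is ≥ 60 and < 67 → D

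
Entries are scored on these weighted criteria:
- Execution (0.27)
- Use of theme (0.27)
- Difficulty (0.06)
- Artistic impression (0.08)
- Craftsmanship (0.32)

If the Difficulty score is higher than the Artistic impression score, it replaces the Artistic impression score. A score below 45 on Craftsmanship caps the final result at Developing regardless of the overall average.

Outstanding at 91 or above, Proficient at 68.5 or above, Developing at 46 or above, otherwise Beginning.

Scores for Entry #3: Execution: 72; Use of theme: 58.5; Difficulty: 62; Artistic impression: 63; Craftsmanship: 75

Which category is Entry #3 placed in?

Difficulty (62) ≤ Artistic impression (63), so Artistic impression stays at 63.
Craftsmanship score 75 ≥ 45: minimum met.
Weighted total:
  Execution 72 × 0.27 = 19.44
  Use of theme 58.5 × 0.27 = 15.795
  Difficulty 62 × 0.06 = 3.72
  Artistic impression 63 × 0.08 = 5.04
  Craftsmanship 75 × 0.32 = 24
Sum = 67.995
67.995 is ≥ 46 and < 68.5 → Developing

Developing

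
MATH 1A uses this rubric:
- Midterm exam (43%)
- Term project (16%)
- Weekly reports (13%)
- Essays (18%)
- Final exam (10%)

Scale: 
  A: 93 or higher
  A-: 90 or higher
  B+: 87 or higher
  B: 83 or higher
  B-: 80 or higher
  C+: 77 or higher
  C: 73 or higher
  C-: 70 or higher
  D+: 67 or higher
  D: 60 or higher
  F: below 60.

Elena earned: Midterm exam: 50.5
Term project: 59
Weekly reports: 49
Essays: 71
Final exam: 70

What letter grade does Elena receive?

F

Weighted total:
  Midterm exam 50.5 × 0.43 = 21.715
  Term project 59 × 0.16 = 9.44
  Weekly reports 49 × 0.13 = 6.37
  Essays 71 × 0.18 = 12.78
  Final exam 70 × 0.1 = 7
Sum = 57.305
57.305 < 60 → F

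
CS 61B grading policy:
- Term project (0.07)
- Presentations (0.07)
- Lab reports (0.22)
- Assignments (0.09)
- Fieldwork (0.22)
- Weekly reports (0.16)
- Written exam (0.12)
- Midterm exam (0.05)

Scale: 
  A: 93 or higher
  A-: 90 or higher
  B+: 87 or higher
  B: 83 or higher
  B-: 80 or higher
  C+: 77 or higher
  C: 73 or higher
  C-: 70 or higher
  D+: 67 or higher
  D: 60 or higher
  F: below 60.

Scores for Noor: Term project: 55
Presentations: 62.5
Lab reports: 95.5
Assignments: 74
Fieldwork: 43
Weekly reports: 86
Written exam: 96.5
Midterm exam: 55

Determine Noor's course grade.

Weighted total:
  Term project 55 × 0.07 = 3.85
  Presentations 62.5 × 0.07 = 4.375
  Lab reports 95.5 × 0.22 = 21.01
  Assignments 74 × 0.09 = 6.66
  Fieldwork 43 × 0.22 = 9.46
  Weekly reports 86 × 0.16 = 13.76
  Written exam 96.5 × 0.12 = 11.58
  Midterm exam 55 × 0.05 = 2.75
Sum = 73.445
73.445 is ≥ 73 and < 77 → C

C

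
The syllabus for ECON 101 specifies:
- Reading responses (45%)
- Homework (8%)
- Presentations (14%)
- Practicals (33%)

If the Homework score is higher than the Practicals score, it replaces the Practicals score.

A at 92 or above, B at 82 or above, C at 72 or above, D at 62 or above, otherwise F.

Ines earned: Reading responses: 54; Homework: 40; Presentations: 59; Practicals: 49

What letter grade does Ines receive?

F

Homework (40) ≤ Practicals (49), so Practicals stays at 49.
Weighted total:
  Reading responses 54 × 0.45 = 24.3
  Homework 40 × 0.08 = 3.2
  Presentations 59 × 0.14 = 8.26
  Practicals 49 × 0.33 = 16.17
Sum = 51.93
51.93 < 62 → F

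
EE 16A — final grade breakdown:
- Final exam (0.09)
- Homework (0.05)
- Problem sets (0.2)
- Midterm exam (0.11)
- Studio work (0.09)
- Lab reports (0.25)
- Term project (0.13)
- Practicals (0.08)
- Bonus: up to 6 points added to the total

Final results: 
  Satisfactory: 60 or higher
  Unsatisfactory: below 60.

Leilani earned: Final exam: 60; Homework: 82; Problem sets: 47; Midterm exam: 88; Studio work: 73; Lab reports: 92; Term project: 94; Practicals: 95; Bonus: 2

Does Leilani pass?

Weighted total:
  Final exam 60 × 0.09 = 5.4
  Homework 82 × 0.05 = 4.1
  Problem sets 47 × 0.2 = 9.4
  Midterm exam 88 × 0.11 = 9.68
  Studio work 73 × 0.09 = 6.57
  Lab reports 92 × 0.25 = 23
  Term project 94 × 0.13 = 12.22
  Practicals 95 × 0.08 = 7.6
Sum = 77.97
Bonus: 77.97 + 2 = 79.97
79.97 ≥ 60 → Satisfactory

Satisfactory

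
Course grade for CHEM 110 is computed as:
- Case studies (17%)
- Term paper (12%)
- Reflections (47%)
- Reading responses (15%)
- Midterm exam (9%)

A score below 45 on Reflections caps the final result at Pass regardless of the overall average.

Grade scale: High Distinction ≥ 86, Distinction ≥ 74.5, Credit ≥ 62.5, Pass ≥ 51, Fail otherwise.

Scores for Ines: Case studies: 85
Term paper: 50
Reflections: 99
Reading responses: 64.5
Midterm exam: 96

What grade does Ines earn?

Distinction

Reflections score 99 ≥ 45: minimum met.
Weighted total:
  Case studies 85 × 0.17 = 14.45
  Term paper 50 × 0.12 = 6
  Reflections 99 × 0.47 = 46.53
  Reading responses 64.5 × 0.15 = 9.675
  Midterm exam 96 × 0.09 = 8.64
Sum = 85.295
85.295 is ≥ 74.5 and < 86 → Distinction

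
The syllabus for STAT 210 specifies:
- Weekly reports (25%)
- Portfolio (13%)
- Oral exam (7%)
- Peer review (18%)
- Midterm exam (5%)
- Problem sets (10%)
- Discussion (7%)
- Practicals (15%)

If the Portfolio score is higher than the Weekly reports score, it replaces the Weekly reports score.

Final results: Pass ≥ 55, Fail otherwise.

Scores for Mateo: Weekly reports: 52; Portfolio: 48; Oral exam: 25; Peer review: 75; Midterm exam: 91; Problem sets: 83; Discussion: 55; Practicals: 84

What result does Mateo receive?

Pass

Portfolio (48) ≤ Weekly reports (52), so Weekly reports stays at 52.
Weighted total:
  Weekly reports 52 × 0.25 = 13
  Portfolio 48 × 0.13 = 6.24
  Oral exam 25 × 0.07 = 1.75
  Peer review 75 × 0.18 = 13.5
  Midterm exam 91 × 0.05 = 4.55
  Problem sets 83 × 0.1 = 8.3
  Discussion 55 × 0.07 = 3.85
  Practicals 84 × 0.15 = 12.6
Sum = 63.79
63.79 ≥ 55 → Pass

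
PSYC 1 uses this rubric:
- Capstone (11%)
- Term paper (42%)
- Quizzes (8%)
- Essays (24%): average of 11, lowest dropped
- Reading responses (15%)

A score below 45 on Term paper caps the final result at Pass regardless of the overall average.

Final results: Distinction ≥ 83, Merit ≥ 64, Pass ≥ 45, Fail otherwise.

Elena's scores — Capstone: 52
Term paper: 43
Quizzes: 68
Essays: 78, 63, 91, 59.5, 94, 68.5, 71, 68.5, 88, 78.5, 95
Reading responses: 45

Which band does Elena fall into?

Pass

Essays: drop 59.5 → average of remaining 10 = 795.5/10 = 79.55
Term paper score 43 < 45: minimum not met.
Weighted total:
  Capstone 52 × 0.11 = 5.72
  Term paper 43 × 0.42 = 18.06
  Quizzes 68 × 0.08 = 5.44
  Essays 79.55 × 0.24 = 19.092
  Reading responses 45 × 0.15 = 6.75
Sum = 55.062
55.062 would be Pass; cap at Pass applies → Pass.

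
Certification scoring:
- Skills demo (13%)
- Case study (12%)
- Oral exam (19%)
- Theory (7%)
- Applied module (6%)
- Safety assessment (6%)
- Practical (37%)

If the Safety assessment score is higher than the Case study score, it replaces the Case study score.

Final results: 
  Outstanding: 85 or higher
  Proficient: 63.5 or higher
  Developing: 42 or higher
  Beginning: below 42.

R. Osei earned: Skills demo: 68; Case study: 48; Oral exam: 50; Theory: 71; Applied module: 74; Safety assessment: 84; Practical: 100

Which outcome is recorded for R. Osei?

Safety assessment (84) > Case study (48), so Case study counts as 84.
Weighted total:
  Skills demo 68 × 0.13 = 8.84
  Case study 84 × 0.12 = 10.08
  Oral exam 50 × 0.19 = 9.5
  Theory 71 × 0.07 = 4.97
  Applied module 74 × 0.06 = 4.44
  Safety assessment 84 × 0.06 = 5.04
  Practical 100 × 0.37 = 37
Sum = 79.87
79.87 is ≥ 63.5 and < 85 → Proficient

Proficient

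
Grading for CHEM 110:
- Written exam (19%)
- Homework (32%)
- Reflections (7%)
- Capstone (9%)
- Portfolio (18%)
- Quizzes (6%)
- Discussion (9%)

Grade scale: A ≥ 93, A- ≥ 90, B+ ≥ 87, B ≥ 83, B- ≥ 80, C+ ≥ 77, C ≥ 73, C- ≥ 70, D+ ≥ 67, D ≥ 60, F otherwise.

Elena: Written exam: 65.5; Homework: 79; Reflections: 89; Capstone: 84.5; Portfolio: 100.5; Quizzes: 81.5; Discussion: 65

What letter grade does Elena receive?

Weighted total:
  Written exam 65.5 × 0.19 = 12.445
  Homework 79 × 0.32 = 25.28
  Reflections 89 × 0.07 = 6.23
  Capstone 84.5 × 0.09 = 7.605
  Portfolio 100.5 × 0.18 = 18.09
  Quizzes 81.5 × 0.06 = 4.89
  Discussion 65 × 0.09 = 5.85
Sum = 80.39
80.39 is ≥ 80 and < 83 → B-

B-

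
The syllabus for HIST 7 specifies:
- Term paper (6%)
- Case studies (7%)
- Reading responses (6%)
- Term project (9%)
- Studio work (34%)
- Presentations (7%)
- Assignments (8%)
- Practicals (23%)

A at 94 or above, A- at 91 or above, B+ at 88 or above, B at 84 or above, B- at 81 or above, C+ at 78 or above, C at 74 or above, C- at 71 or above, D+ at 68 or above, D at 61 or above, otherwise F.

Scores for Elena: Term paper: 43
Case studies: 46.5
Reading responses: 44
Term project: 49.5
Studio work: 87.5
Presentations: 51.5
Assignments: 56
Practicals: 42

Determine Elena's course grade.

F

Weighted total:
  Term paper 43 × 0.06 = 2.58
  Case studies 46.5 × 0.07 = 3.255
  Reading responses 44 × 0.06 = 2.64
  Term project 49.5 × 0.09 = 4.455
  Studio work 87.5 × 0.34 = 29.75
  Presentations 51.5 × 0.07 = 3.605
  Assignments 56 × 0.08 = 4.48
  Practicals 42 × 0.23 = 9.66
Sum = 60.425
60.425 < 61 → F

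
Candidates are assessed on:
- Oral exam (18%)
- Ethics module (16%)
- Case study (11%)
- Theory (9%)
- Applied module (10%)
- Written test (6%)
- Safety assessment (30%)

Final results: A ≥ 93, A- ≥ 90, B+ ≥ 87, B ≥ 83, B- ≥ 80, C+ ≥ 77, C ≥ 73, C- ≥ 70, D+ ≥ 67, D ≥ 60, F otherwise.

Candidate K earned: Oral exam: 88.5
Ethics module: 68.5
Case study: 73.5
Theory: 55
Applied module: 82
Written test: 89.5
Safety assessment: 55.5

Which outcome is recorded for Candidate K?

Weighted total:
  Oral exam 88.5 × 0.18 = 15.93
  Ethics module 68.5 × 0.16 = 10.96
  Case study 73.5 × 0.11 = 8.085
  Theory 55 × 0.09 = 4.95
  Applied module 82 × 0.1 = 8.2
  Written test 89.5 × 0.06 = 5.37
  Safety assessment 55.5 × 0.3 = 16.65
Sum = 70.145
70.145 is ≥ 70 and < 73 → C-

C-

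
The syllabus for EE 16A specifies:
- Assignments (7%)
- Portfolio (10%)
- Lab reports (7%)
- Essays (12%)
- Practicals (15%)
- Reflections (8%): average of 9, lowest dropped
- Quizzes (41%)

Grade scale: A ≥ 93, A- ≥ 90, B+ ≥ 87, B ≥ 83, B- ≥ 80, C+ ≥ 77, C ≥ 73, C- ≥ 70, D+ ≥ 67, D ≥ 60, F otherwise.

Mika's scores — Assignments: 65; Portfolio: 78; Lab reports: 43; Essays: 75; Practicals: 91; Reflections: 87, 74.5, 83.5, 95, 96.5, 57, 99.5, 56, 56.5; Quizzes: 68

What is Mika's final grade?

Reflections: drop 56 → average of remaining 8 = 649.5/8 = 81.1875
Weighted total:
  Assignments 65 × 0.07 = 4.55
  Portfolio 78 × 0.1 = 7.8
  Lab reports 43 × 0.07 = 3.01
  Essays 75 × 0.12 = 9
  Practicals 91 × 0.15 = 13.65
  Reflections 81.1875 × 0.08 = 6.495
  Quizzes 68 × 0.41 = 27.88
Sum = 72.385
72.385 is ≥ 70 and < 73 → C-

C-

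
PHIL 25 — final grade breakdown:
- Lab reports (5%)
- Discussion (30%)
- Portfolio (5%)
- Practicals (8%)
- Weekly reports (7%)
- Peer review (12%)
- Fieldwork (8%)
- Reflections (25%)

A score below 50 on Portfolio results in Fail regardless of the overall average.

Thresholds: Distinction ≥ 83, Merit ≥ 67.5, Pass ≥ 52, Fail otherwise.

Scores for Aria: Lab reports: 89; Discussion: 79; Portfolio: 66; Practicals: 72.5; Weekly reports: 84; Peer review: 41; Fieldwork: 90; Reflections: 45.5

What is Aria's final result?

Portfolio score 66 ≥ 50: minimum met.
Weighted total:
  Lab reports 89 × 0.05 = 4.45
  Discussion 79 × 0.3 = 23.7
  Portfolio 66 × 0.05 = 3.3
  Practicals 72.5 × 0.08 = 5.8
  Weekly reports 84 × 0.07 = 5.88
  Peer review 41 × 0.12 = 4.92
  Fieldwork 90 × 0.08 = 7.2
  Reflections 45.5 × 0.25 = 11.375
Sum = 66.625
66.625 is ≥ 52 and < 67.5 → Pass

Pass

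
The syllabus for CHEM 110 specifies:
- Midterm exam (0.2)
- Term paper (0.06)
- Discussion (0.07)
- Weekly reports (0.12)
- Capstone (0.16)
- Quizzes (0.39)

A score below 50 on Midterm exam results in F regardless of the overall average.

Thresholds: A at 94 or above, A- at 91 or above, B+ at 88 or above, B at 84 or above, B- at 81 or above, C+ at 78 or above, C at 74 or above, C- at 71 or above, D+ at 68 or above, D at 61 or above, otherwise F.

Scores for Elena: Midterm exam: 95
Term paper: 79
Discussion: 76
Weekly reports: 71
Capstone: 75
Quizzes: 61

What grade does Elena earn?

Midterm exam score 95 ≥ 50: minimum met.
Weighted total:
  Midterm exam 95 × 0.2 = 19
  Term paper 79 × 0.06 = 4.74
  Discussion 76 × 0.07 = 5.32
  Weekly reports 71 × 0.12 = 8.52
  Capstone 75 × 0.16 = 12
  Quizzes 61 × 0.39 = 23.79
Sum = 73.37
73.37 is ≥ 71 and < 74 → C-

C-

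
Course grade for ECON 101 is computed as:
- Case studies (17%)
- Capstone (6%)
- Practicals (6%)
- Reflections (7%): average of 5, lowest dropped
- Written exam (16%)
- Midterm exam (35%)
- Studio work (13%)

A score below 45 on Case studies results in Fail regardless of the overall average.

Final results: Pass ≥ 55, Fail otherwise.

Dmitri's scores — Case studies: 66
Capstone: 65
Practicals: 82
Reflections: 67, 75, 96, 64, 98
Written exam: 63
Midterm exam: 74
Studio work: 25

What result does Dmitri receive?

Reflections: drop 64 → average of remaining 4 = 336/4 = 84
Case studies score 66 ≥ 45: minimum met.
Weighted total:
  Case studies 66 × 0.17 = 11.22
  Capstone 65 × 0.06 = 3.9
  Practicals 82 × 0.06 = 4.92
  Reflections 84 × 0.07 = 5.88
  Written exam 63 × 0.16 = 10.08
  Midterm exam 74 × 0.35 = 25.9
  Studio work 25 × 0.13 = 3.25
Sum = 65.15
65.15 ≥ 55 → Pass

Pass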